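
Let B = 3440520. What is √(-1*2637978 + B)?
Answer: √802542 ≈ 895.85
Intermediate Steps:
√(-1*2637978 + B) = √(-1*2637978 + 3440520) = √(-2637978 + 3440520) = √802542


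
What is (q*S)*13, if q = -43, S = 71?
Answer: -39689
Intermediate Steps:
(q*S)*13 = -43*71*13 = -3053*13 = -39689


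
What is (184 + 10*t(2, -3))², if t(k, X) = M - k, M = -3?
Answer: 17956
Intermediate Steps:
t(k, X) = -3 - k
(184 + 10*t(2, -3))² = (184 + 10*(-3 - 1*2))² = (184 + 10*(-3 - 2))² = (184 + 10*(-5))² = (184 - 50)² = 134² = 17956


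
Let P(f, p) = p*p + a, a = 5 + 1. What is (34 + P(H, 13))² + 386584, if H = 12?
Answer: 430265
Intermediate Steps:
a = 6
P(f, p) = 6 + p² (P(f, p) = p*p + 6 = p² + 6 = 6 + p²)
(34 + P(H, 13))² + 386584 = (34 + (6 + 13²))² + 386584 = (34 + (6 + 169))² + 386584 = (34 + 175)² + 386584 = 209² + 386584 = 43681 + 386584 = 430265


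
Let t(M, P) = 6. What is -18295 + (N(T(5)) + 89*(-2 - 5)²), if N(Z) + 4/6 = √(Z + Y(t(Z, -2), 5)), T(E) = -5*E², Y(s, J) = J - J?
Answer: -41804/3 + 5*I*√5 ≈ -13935.0 + 11.18*I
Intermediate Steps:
Y(s, J) = 0
N(Z) = -⅔ + √Z (N(Z) = -⅔ + √(Z + 0) = -⅔ + √Z)
-18295 + (N(T(5)) + 89*(-2 - 5)²) = -18295 + ((-⅔ + √(-5*5²)) + 89*(-2 - 5)²) = -18295 + ((-⅔ + √(-5*25)) + 89*(-7)²) = -18295 + ((-⅔ + √(-125)) + 89*49) = -18295 + ((-⅔ + 5*I*√5) + 4361) = -18295 + (13081/3 + 5*I*√5) = -41804/3 + 5*I*√5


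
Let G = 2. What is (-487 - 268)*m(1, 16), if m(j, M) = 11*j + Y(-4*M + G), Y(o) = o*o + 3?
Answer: -2912790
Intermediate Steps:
Y(o) = 3 + o² (Y(o) = o² + 3 = 3 + o²)
m(j, M) = 3 + (2 - 4*M)² + 11*j (m(j, M) = 11*j + (3 + (-4*M + 2)²) = 11*j + (3 + (2 - 4*M)²) = 3 + (2 - 4*M)² + 11*j)
(-487 - 268)*m(1, 16) = (-487 - 268)*(3 + 4*(-1 + 2*16)² + 11*1) = -755*(3 + 4*(-1 + 32)² + 11) = -755*(3 + 4*31² + 11) = -755*(3 + 4*961 + 11) = -755*(3 + 3844 + 11) = -755*3858 = -2912790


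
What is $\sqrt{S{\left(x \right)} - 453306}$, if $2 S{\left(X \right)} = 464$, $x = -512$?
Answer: $i \sqrt{453074} \approx 673.11 i$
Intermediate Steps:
$S{\left(X \right)} = 232$ ($S{\left(X \right)} = \frac{1}{2} \cdot 464 = 232$)
$\sqrt{S{\left(x \right)} - 453306} = \sqrt{232 - 453306} = \sqrt{-453074} = i \sqrt{453074}$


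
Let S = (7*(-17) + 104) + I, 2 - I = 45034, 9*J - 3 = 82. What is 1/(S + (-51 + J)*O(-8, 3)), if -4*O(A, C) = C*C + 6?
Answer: -6/269347 ≈ -2.2276e-5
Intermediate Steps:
J = 85/9 (J = ⅓ + (⅑)*82 = ⅓ + 82/9 = 85/9 ≈ 9.4444)
I = -45032 (I = 2 - 1*45034 = 2 - 45034 = -45032)
S = -45047 (S = (7*(-17) + 104) - 45032 = (-119 + 104) - 45032 = -15 - 45032 = -45047)
O(A, C) = -3/2 - C²/4 (O(A, C) = -(C*C + 6)/4 = -(C² + 6)/4 = -(6 + C²)/4 = -3/2 - C²/4)
1/(S + (-51 + J)*O(-8, 3)) = 1/(-45047 + (-51 + 85/9)*(-3/2 - ¼*3²)) = 1/(-45047 - 374*(-3/2 - ¼*9)/9) = 1/(-45047 - 374*(-3/2 - 9/4)/9) = 1/(-45047 - 374/9*(-15/4)) = 1/(-45047 + 935/6) = 1/(-269347/6) = -6/269347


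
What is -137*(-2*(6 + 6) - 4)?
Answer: 3836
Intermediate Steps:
-137*(-2*(6 + 6) - 4) = -137*(-2*12 - 4) = -137*(-24 - 4) = -137*(-28) = 3836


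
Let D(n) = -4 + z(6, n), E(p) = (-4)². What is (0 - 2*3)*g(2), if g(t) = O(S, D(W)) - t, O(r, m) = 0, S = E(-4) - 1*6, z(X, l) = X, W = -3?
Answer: 12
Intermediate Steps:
E(p) = 16
D(n) = 2 (D(n) = -4 + 6 = 2)
S = 10 (S = 16 - 1*6 = 16 - 6 = 10)
g(t) = -t (g(t) = 0 - t = -t)
(0 - 2*3)*g(2) = (0 - 2*3)*(-1*2) = (0 - 6)*(-2) = -6*(-2) = 12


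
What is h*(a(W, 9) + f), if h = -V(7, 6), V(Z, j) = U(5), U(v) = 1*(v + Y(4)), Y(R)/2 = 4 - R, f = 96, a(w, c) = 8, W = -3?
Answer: -520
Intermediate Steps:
Y(R) = 8 - 2*R (Y(R) = 2*(4 - R) = 8 - 2*R)
U(v) = v (U(v) = 1*(v + (8 - 2*4)) = 1*(v + (8 - 8)) = 1*(v + 0) = 1*v = v)
V(Z, j) = 5
h = -5 (h = -1*5 = -5)
h*(a(W, 9) + f) = -5*(8 + 96) = -5*104 = -520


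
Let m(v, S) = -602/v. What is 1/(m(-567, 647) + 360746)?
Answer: 81/29220512 ≈ 2.7720e-6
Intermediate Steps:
1/(m(-567, 647) + 360746) = 1/(-602/(-567) + 360746) = 1/(-602*(-1/567) + 360746) = 1/(86/81 + 360746) = 1/(29220512/81) = 81/29220512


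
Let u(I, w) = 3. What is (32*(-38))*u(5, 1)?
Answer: -3648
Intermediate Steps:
(32*(-38))*u(5, 1) = (32*(-38))*3 = -1216*3 = -3648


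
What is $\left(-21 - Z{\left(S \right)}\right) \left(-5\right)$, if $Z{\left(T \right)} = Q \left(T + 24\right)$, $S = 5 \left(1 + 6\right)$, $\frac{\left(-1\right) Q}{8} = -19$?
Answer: $44945$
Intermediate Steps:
$Q = 152$ ($Q = \left(-8\right) \left(-19\right) = 152$)
$S = 35$ ($S = 5 \cdot 7 = 35$)
$Z{\left(T \right)} = 3648 + 152 T$ ($Z{\left(T \right)} = 152 \left(T + 24\right) = 152 \left(24 + T\right) = 3648 + 152 T$)
$\left(-21 - Z{\left(S \right)}\right) \left(-5\right) = \left(-21 - \left(3648 + 152 \cdot 35\right)\right) \left(-5\right) = \left(-21 - \left(3648 + 5320\right)\right) \left(-5\right) = \left(-21 - 8968\right) \left(-5\right) = \left(-8989\right) \left(-5\right) = 44945$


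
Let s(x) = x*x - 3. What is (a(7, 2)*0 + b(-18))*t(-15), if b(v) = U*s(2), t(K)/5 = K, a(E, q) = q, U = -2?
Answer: 150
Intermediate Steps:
s(x) = -3 + x² (s(x) = x² - 3 = -3 + x²)
t(K) = 5*K
b(v) = -2 (b(v) = -2*(-3 + 2²) = -2*(-3 + 4) = -2*1 = -2)
(a(7, 2)*0 + b(-18))*t(-15) = (2*0 - 2)*(5*(-15)) = (0 - 2)*(-75) = -2*(-75) = 150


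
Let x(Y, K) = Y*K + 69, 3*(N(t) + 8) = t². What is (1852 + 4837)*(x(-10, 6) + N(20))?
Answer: 2695667/3 ≈ 8.9856e+5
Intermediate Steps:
N(t) = -8 + t²/3
x(Y, K) = 69 + K*Y (x(Y, K) = K*Y + 69 = 69 + K*Y)
(1852 + 4837)*(x(-10, 6) + N(20)) = (1852 + 4837)*((69 + 6*(-10)) + (-8 + (⅓)*20²)) = 6689*((69 - 60) + (-8 + (⅓)*400)) = 6689*(9 + (-8 + 400/3)) = 6689*(9 + 376/3) = 6689*(403/3) = 2695667/3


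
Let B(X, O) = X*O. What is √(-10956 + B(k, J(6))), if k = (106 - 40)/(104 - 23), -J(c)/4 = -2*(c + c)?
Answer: 10*I*√979/3 ≈ 104.3*I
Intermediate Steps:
J(c) = 16*c (J(c) = -(-8)*(c + c) = -(-8)*2*c = -(-16)*c = 16*c)
k = 22/27 (k = 66/81 = 66*(1/81) = 22/27 ≈ 0.81481)
B(X, O) = O*X
√(-10956 + B(k, J(6))) = √(-10956 + (16*6)*(22/27)) = √(-10956 + 96*(22/27)) = √(-10956 + 704/9) = √(-97900/9) = 10*I*√979/3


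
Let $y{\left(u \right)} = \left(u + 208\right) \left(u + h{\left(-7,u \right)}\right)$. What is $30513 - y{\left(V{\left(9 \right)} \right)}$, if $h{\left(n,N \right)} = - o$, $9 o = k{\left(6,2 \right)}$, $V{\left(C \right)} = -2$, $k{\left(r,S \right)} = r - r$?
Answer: $30925$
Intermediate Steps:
$k{\left(r,S \right)} = 0$
$o = 0$ ($o = \frac{1}{9} \cdot 0 = 0$)
$h{\left(n,N \right)} = 0$ ($h{\left(n,N \right)} = \left(-1\right) 0 = 0$)
$y{\left(u \right)} = u \left(208 + u\right)$ ($y{\left(u \right)} = \left(u + 208\right) \left(u + 0\right) = \left(208 + u\right) u = u \left(208 + u\right)$)
$30513 - y{\left(V{\left(9 \right)} \right)} = 30513 - - 2 \left(208 - 2\right) = 30513 - \left(-2\right) 206 = 30513 - -412 = 30513 + 412 = 30925$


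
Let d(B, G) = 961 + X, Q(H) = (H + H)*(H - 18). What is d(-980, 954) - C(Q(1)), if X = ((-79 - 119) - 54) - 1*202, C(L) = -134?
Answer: 641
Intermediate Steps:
Q(H) = 2*H*(-18 + H) (Q(H) = (2*H)*(-18 + H) = 2*H*(-18 + H))
X = -454 (X = (-198 - 54) - 202 = -252 - 202 = -454)
d(B, G) = 507 (d(B, G) = 961 - 454 = 507)
d(-980, 954) - C(Q(1)) = 507 - 1*(-134) = 507 + 134 = 641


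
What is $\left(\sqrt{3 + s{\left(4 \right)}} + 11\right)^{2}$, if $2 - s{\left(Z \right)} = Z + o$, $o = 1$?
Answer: $121$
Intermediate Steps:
$s{\left(Z \right)} = 1 - Z$ ($s{\left(Z \right)} = 2 - \left(Z + 1\right) = 2 - \left(1 + Z\right) = 1 - Z$)
$\left(\sqrt{3 + s{\left(4 \right)}} + 11\right)^{2} = \left(\sqrt{3 + \left(1 - 4\right)} + 11\right)^{2} = \left(\sqrt{3 - 3} + 11\right)^{2} = \left(\sqrt{0} + 11\right)^{2} = \left(0 + 11\right)^{2} = 11^{2} = 121$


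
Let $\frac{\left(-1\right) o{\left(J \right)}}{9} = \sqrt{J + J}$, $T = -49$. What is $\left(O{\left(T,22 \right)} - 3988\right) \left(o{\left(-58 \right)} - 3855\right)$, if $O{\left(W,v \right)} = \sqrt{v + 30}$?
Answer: $6 \left(1285 + 6 i \sqrt{29}\right) \left(1994 - \sqrt{13}\right) \approx 1.5346 \cdot 10^{7} + 3.8587 \cdot 10^{5} i$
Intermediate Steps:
$O{\left(W,v \right)} = \sqrt{30 + v}$
$o{\left(J \right)} = - 9 \sqrt{2} \sqrt{J}$ ($o{\left(J \right)} = - 9 \sqrt{J + J} = - 9 \sqrt{2 J} = - 9 \sqrt{2} \sqrt{J}$)
$\left(O{\left(T,22 \right)} - 3988\right) \left(o{\left(-58 \right)} - 3855\right) = \left(\sqrt{30 + 22} - 3988\right) \left(- 9 \sqrt{2} \sqrt{-58} - 3855\right) = \left(\sqrt{52} - 3988\right) \left(- 9 \sqrt{2} i \sqrt{58} - 3855\right) = \left(2 \sqrt{13} - 3988\right) \left(- 18 i \sqrt{29} - 3855\right) = \left(-3988 + 2 \sqrt{13}\right) \left(-3855 - 18 i \sqrt{29}\right)$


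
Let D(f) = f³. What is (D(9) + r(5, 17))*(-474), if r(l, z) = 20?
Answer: -355026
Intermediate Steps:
(D(9) + r(5, 17))*(-474) = (9³ + 20)*(-474) = (729 + 20)*(-474) = 749*(-474) = -355026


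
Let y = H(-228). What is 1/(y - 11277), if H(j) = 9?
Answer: -1/11268 ≈ -8.8747e-5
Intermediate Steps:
y = 9
1/(y - 11277) = 1/(9 - 11277) = 1/(-11268) = -1/11268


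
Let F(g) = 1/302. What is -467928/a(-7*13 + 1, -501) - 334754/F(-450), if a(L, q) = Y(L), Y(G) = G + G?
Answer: -505465542/5 ≈ -1.0109e+8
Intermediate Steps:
Y(G) = 2*G
F(g) = 1/302
a(L, q) = 2*L
-467928/a(-7*13 + 1, -501) - 334754/F(-450) = -467928*1/(2*(-7*13 + 1)) - 334754/1/302 = -467928*1/(2*(-91 + 1)) - 334754*302 = -467928/(2*(-90)) - 101095708 = -467928/(-180) - 101095708 = -467928*(-1/180) - 101095708 = 12998/5 - 101095708 = -505465542/5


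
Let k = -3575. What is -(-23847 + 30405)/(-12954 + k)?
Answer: 6558/16529 ≈ 0.39676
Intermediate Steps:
-(-23847 + 30405)/(-12954 + k) = -(-23847 + 30405)/(-12954 - 3575) = -6558/(-16529) = -6558*(-1)/16529 = -1*(-6558/16529) = 6558/16529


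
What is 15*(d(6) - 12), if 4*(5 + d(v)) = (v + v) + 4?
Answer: -195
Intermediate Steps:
d(v) = -4 + v/2 (d(v) = -5 + ((v + v) + 4)/4 = -5 + (2*v + 4)/4 = -5 + (4 + 2*v)/4 = -5 + (1 + v/2) = -4 + v/2)
15*(d(6) - 12) = 15*((-4 + (1/2)*6) - 12) = 15*((-4 + 3) - 12) = 15*(-1 - 12) = 15*(-13) = -195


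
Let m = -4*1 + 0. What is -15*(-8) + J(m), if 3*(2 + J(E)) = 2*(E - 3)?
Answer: 340/3 ≈ 113.33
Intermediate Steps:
m = -4 (m = -4 + 0 = -4)
J(E) = -4 + 2*E/3 (J(E) = -2 + (2*(E - 3))/3 = -2 + (2*(-3 + E))/3 = -2 + (-6 + 2*E)/3 = -2 + (-2 + 2*E/3) = -4 + 2*E/3)
-15*(-8) + J(m) = -15*(-8) + (-4 + (2/3)*(-4)) = 120 + (-4 - 8/3) = 120 - 20/3 = 340/3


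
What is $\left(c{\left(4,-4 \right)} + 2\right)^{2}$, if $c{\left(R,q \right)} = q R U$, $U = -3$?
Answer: $2500$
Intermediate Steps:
$c{\left(R,q \right)} = - 3 R q$ ($c{\left(R,q \right)} = q R \left(-3\right) = R q \left(-3\right) = - 3 R q$)
$\left(c{\left(4,-4 \right)} + 2\right)^{2} = \left(\left(-3\right) 4 \left(-4\right) + 2\right)^{2} = \left(48 + 2\right)^{2} = 50^{2} = 2500$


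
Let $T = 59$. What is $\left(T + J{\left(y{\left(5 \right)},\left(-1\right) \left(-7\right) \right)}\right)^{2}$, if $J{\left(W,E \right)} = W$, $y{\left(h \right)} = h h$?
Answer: $7056$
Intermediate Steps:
$y{\left(h \right)} = h^{2}$
$\left(T + J{\left(y{\left(5 \right)},\left(-1\right) \left(-7\right) \right)}\right)^{2} = \left(59 + 5^{2}\right)^{2} = \left(59 + 25\right)^{2} = 84^{2} = 7056$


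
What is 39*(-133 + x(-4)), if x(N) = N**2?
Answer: -4563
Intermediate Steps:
39*(-133 + x(-4)) = 39*(-133 + (-4)**2) = 39*(-133 + 16) = 39*(-117) = -4563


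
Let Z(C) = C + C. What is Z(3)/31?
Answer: 6/31 ≈ 0.19355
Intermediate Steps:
Z(C) = 2*C
Z(3)/31 = (2*3)/31 = (1/31)*6 = 6/31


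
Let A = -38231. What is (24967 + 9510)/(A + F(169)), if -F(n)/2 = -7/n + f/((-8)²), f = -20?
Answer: -46612904/51687355 ≈ -0.90182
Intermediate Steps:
F(n) = 5/8 + 14/n (F(n) = -2*(-7/n - 20/((-8)²)) = -2*(-7/n - 20/64) = -2*(-7/n - 20*1/64) = -2*(-7/n - 5/16) = -2*(-5/16 - 7/n) = 5/8 + 14/n)
(24967 + 9510)/(A + F(169)) = (24967 + 9510)/(-38231 + (5/8 + 14/169)) = 34477/(-38231 + (5/8 + 14*(1/169))) = 34477/(-38231 + (5/8 + 14/169)) = 34477/(-38231 + 957/1352) = 34477/(-51687355/1352) = 34477*(-1352/51687355) = -46612904/51687355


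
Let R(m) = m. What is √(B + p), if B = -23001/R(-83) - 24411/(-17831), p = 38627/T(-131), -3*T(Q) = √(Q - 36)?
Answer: √(17011764261184377168 + 42387352372917860583*I*√167)/247155491 ≈ 68.007 + 65.928*I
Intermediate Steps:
T(Q) = -√(-36 + Q)/3 (T(Q) = -√(Q - 36)/3 = -√(-36 + Q)/3)
p = 115881*I*√167/167 (p = 38627/((-√(-36 - 131)/3)) = 38627/((-I*√167/3)) = 38627*(3*I*√167/167) = 115881*I*√167/167 ≈ 8967.1*I)
B = 412156944/1479973 (B = -23001/(-83) - 24411/(-17831) = -23001*(-1/83) - 24411*(-1/17831) = 23001/83 + 24411/17831 = 412156944/1479973 ≈ 278.49)
√(B + p) = √(412156944/1479973 + 115881*I*√167/167)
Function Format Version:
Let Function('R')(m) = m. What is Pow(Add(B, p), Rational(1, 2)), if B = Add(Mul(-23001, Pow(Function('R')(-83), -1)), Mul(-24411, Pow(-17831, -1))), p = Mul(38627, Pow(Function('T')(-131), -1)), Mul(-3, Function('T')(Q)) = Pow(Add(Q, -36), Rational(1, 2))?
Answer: Mul(Rational(1, 247155491), Pow(Add(17011764261184377168, Mul(42387352372917860583, I, Pow(167, Rational(1, 2)))), Rational(1, 2))) ≈ Add(68.007, Mul(65.928, I))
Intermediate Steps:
Function('T')(Q) = Mul(Rational(-1, 3), Pow(Add(-36, Q), Rational(1, 2))) (Function('T')(Q) = Mul(Rational(-1, 3), Pow(Add(Q, -36), Rational(1, 2))) = Mul(Rational(-1, 3), Pow(Add(-36, Q), Rational(1, 2))))
p = Mul(Rational(115881, 167), I, Pow(167, Rational(1, 2))) (p = Mul(38627, Pow(Mul(Rational(-1, 3), Pow(Add(-36, -131), Rational(1, 2))), -1)) = Mul(38627, Pow(Mul(Rational(-1, 3), Pow(-167, Rational(1, 2))), -1)) = Mul(38627, Pow(Mul(Rational(-1, 3), Mul(I, Pow(167, Rational(1, 2)))), -1)) = Mul(38627, Pow(Mul(Rational(-1, 3), I, Pow(167, Rational(1, 2))), -1)) = Mul(38627, Mul(Rational(3, 167), I, Pow(167, Rational(1, 2)))) = Mul(Rational(115881, 167), I, Pow(167, Rational(1, 2))) ≈ Mul(8967.1, I))
B = Rational(412156944, 1479973) (B = Add(Mul(-23001, Pow(-83, -1)), Mul(-24411, Pow(-17831, -1))) = Add(Mul(-23001, Rational(-1, 83)), Mul(-24411, Rational(-1, 17831))) = Add(Rational(23001, 83), Rational(24411, 17831)) = Rational(412156944, 1479973) ≈ 278.49)
Pow(Add(B, p), Rational(1, 2)) = Pow(Add(Rational(412156944, 1479973), Mul(Rational(115881, 167), I, Pow(167, Rational(1, 2)))), Rational(1, 2))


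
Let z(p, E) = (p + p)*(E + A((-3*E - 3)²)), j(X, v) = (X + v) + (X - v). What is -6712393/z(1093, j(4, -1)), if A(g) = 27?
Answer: -6712393/76510 ≈ -87.732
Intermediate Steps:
j(X, v) = 2*X
z(p, E) = 2*p*(27 + E) (z(p, E) = (p + p)*(E + 27) = (2*p)*(27 + E) = 2*p*(27 + E))
-6712393/z(1093, j(4, -1)) = -6712393*1/(2186*(27 + 2*4)) = -6712393*1/(2186*(27 + 8)) = -6712393/(2*1093*35) = -6712393/76510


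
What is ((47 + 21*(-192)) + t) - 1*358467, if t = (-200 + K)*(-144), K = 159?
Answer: -356548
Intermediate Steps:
t = 5904 (t = (-200 + 159)*(-144) = -41*(-144) = 5904)
((47 + 21*(-192)) + t) - 1*358467 = ((47 + 21*(-192)) + 5904) - 1*358467 = ((47 - 4032) + 5904) - 358467 = (-3985 + 5904) - 358467 = 1919 - 358467 = -356548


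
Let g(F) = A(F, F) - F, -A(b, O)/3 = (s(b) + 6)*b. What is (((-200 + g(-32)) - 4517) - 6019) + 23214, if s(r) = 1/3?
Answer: 13118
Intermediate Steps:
s(r) = ⅓
A(b, O) = -19*b (A(b, O) = -3*(⅓ + 6)*b = -19*b)
g(F) = -20*F (g(F) = -19*F - F = -20*F)
(((-200 + g(-32)) - 4517) - 6019) + 23214 = (((-200 - 20*(-32)) - 4517) - 6019) + 23214 = (((-200 + 640) - 4517) - 6019) + 23214 = ((440 - 4517) - 6019) + 23214 = (-4077 - 6019) + 23214 = -10096 + 23214 = 13118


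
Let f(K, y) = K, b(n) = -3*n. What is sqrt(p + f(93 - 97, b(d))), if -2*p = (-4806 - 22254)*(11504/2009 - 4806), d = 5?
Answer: 8*I*sqrt(49725589)/7 ≈ 8059.0*I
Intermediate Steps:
p = -3182437500/49 (p = -(-4806 - 22254)*(11504/2009 - 4806)/2 = -(-13530)*(11504*(1/2009) - 4806) = -(-13530)*(11504/2009 - 4806) = -(-13530)*(-9643750)/2009 = -1/2*6364875000/49 = -3182437500/49 ≈ -6.4948e+7)
sqrt(p + f(93 - 97, b(d))) = sqrt(-3182437500/49 + (93 - 97)) = sqrt(-3182437500/49 - 4) = sqrt(-3182437696/49) = 8*I*sqrt(49725589)/7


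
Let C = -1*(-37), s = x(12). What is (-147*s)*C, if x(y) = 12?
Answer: -65268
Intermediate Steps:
s = 12
C = 37
(-147*s)*C = -147*12*37 = -1764*37 = -65268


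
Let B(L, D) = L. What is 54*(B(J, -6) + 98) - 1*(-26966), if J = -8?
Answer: 31826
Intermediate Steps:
54*(B(J, -6) + 98) - 1*(-26966) = 54*(-8 + 98) - 1*(-26966) = 54*90 + 26966 = 4860 + 26966 = 31826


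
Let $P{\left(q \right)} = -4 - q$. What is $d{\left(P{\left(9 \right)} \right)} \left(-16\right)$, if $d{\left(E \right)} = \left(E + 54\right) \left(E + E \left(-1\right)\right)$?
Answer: $0$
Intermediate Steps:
$d{\left(E \right)} = 0$ ($d{\left(E \right)} = \left(54 + E\right) \left(E - E\right) = \left(54 + E\right) 0 = 0$)
$d{\left(P{\left(9 \right)} \right)} \left(-16\right) = 0 \left(-16\right) = 0$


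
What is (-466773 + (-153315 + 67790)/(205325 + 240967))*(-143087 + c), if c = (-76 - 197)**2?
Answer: 92739003696107/2898 ≈ 3.2001e+10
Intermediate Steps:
c = 74529 (c = (-273)**2 = 74529)
(-466773 + (-153315 + 67790)/(205325 + 240967))*(-143087 + c) = (-466773 + (-153315 + 67790)/(205325 + 240967))*(-143087 + 74529) = (-466773 - 85525/446292)*(-68558) = (-466773 - 85525*1/446292)*(-68558) = (-466773 - 7775/40572)*(-68558) = -18937921931/40572*(-68558) = 92739003696107/2898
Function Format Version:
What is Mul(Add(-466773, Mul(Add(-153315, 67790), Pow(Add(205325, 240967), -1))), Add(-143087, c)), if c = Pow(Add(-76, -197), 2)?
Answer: Rational(92739003696107, 2898) ≈ 3.2001e+10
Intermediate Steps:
c = 74529 (c = Pow(-273, 2) = 74529)
Mul(Add(-466773, Mul(Add(-153315, 67790), Pow(Add(205325, 240967), -1))), Add(-143087, c)) = Mul(Add(-466773, Mul(Add(-153315, 67790), Pow(Add(205325, 240967), -1))), Add(-143087, 74529)) = Mul(Add(-466773, Mul(-85525, Pow(446292, -1))), -68558) = Mul(Add(-466773, Mul(-85525, Rational(1, 446292))), -68558) = Mul(Add(-466773, Rational(-7775, 40572)), -68558) = Mul(Rational(-18937921931, 40572), -68558) = Rational(92739003696107, 2898)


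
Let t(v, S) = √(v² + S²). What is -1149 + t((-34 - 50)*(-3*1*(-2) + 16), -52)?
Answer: -1149 + 4*√213613 ≈ 699.73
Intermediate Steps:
t(v, S) = √(S² + v²)
-1149 + t((-34 - 50)*(-3*1*(-2) + 16), -52) = -1149 + √((-52)² + ((-34 - 50)*(-3*1*(-2) + 16))²) = -1149 + √(2704 + (-84*(-3*(-2) + 16))²) = -1149 + √(2704 + (-84*(6 + 16))²) = -1149 + √(2704 + (-84*22)²) = -1149 + √(2704 + (-1848)²) = -1149 + √(2704 + 3415104) = -1149 + √3417808 = -1149 + 4*√213613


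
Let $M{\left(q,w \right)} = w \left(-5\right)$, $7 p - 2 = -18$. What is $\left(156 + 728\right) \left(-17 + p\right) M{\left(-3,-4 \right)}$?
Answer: $- \frac{2386800}{7} \approx -3.4097 \cdot 10^{5}$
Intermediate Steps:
$p = - \frac{16}{7}$ ($p = \frac{2}{7} + \frac{1}{7} \left(-18\right) = \frac{2}{7} - \frac{18}{7} = - \frac{16}{7} \approx -2.2857$)
$M{\left(q,w \right)} = - 5 w$
$\left(156 + 728\right) \left(-17 + p\right) M{\left(-3,-4 \right)} = \left(156 + 728\right) \left(-17 - \frac{16}{7}\right) \left(\left(-5\right) \left(-4\right)\right) = 884 \left(\left(- \frac{135}{7}\right) 20\right) = 884 \left(- \frac{2700}{7}\right) = - \frac{2386800}{7}$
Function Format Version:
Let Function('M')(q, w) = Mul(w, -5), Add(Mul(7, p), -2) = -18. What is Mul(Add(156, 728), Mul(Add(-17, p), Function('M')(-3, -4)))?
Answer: Rational(-2386800, 7) ≈ -3.4097e+5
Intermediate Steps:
p = Rational(-16, 7) (p = Add(Rational(2, 7), Mul(Rational(1, 7), -18)) = Add(Rational(2, 7), Rational(-18, 7)) = Rational(-16, 7) ≈ -2.2857)
Function('M')(q, w) = Mul(-5, w)
Mul(Add(156, 728), Mul(Add(-17, p), Function('M')(-3, -4))) = Mul(Add(156, 728), Mul(Add(-17, Rational(-16, 7)), Mul(-5, -4))) = Mul(884, Mul(Rational(-135, 7), 20)) = Mul(884, Rational(-2700, 7)) = Rational(-2386800, 7)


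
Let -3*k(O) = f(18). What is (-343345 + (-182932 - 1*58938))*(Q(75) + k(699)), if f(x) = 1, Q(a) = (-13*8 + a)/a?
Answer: 2106774/5 ≈ 4.2136e+5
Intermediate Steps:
Q(a) = (-104 + a)/a
k(O) = -1/3 (k(O) = -1/3*1 = -1/3)
(-343345 + (-182932 - 1*58938))*(Q(75) + k(699)) = (-343345 + (-182932 - 1*58938))*((-104 + 75)/75 - 1/3) = (-343345 + (-182932 - 58938))*((1/75)*(-29) - 1/3) = (-343345 - 241870)*(-29/75 - 1/3) = -585215*(-18/25) = 2106774/5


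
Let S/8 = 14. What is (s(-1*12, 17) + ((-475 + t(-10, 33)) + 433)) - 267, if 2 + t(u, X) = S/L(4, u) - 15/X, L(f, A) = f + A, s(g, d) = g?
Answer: -11290/33 ≈ -342.12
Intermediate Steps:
S = 112 (S = 8*14 = 112)
L(f, A) = A + f
t(u, X) = -2 - 15/X + 112/(4 + u) (t(u, X) = -2 + (112/(u + 4) - 15/X) = -2 + (112/(4 + u) - 15/X) = -2 + (-15/X + 112/(4 + u)) = -2 - 15/X + 112/(4 + u))
(s(-1*12, 17) + ((-475 + t(-10, 33)) + 433)) - 267 = (-1*12 + ((-475 + (-2 - 15/33 + 112/(4 - 10))) + 433)) - 267 = (-12 + ((-475 + (-2 - 15*1/33 + 112/(-6))) + 433)) - 267 = (-12 + ((-475 + (-2 - 5/11 + 112*(-⅙))) + 433)) - 267 = (-12 + ((-475 + (-2 - 5/11 - 56/3)) + 433)) - 267 = (-12 + ((-475 - 697/33) + 433)) - 267 = (-12 + (-16372/33 + 433)) - 267 = (-12 - 2083/33) - 267 = -2479/33 - 267 = -11290/33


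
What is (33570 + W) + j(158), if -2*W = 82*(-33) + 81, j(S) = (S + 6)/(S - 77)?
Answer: 5651293/162 ≈ 34885.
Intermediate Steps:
j(S) = (6 + S)/(-77 + S)
W = 2625/2 (W = -(82*(-33) + 81)/2 = -(-2706 + 81)/2 = -1/2*(-2625) = 2625/2 ≈ 1312.5)
(33570 + W) + j(158) = (33570 + 2625/2) + (6 + 158)/(-77 + 158) = 69765/2 + 164/81 = 5651293/162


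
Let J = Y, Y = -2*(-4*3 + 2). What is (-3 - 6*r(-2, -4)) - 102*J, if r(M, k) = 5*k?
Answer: -1923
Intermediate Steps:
Y = 20 (Y = -2*(-12 + 2) = -2*(-10) = 20)
J = 20
(-3 - 6*r(-2, -4)) - 102*J = (-3 - 30*(-4)) - 102*20 = (-3 - 6*(-20)) - 2040 = (-3 + 120) - 2040 = 117 - 2040 = -1923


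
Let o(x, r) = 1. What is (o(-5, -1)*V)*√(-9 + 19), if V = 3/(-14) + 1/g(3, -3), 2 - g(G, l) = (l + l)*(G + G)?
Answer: -25*√10/133 ≈ -0.59441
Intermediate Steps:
g(G, l) = 2 - 4*G*l (g(G, l) = 2 - (l + l)*(G + G) = 2 - 2*l*2*G = 2 - 4*G*l)
V = -25/133 (V = 3/(-14) + 1/(2 - 4*3*(-3)) = 3*(-1/14) + 1/(2 + 36) = -3/14 + 1/38 = -25/133 ≈ -0.18797)
(o(-5, -1)*V)*√(-9 + 19) = (1*(-25/133))*√(-9 + 19) = -25*√10/133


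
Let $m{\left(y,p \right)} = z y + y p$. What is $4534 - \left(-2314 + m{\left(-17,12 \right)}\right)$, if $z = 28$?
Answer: $7528$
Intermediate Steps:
$m{\left(y,p \right)} = 28 y + p y$ ($m{\left(y,p \right)} = 28 y + y p = 28 y + p y$)
$4534 - \left(-2314 + m{\left(-17,12 \right)}\right) = 4534 + \left(2314 - - 17 \left(28 + 12\right)\right) = 4534 + \left(2314 - \left(-17\right) 40\right) = 4534 + \left(2314 - -680\right) = 4534 + \left(2314 + 680\right) = 4534 + 2994 = 7528$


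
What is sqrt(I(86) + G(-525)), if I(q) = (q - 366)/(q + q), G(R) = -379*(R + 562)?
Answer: I*sqrt(25931537)/43 ≈ 118.43*I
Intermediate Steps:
G(R) = -212998 - 379*R (G(R) = -379*(562 + R) = -212998 - 379*R)
I(q) = (-366 + q)/(2*q) (I(q) = (-366 + q)/((2*q)) = (-366 + q)*(1/(2*q)) = (-366 + q)/(2*q))
sqrt(I(86) + G(-525)) = sqrt((1/2)*(-366 + 86)/86 + (-212998 - 379*(-525))) = sqrt((1/2)*(1/86)*(-280) + (-212998 + 198975)) = sqrt(-70/43 - 14023) = sqrt(-603059/43) = I*sqrt(25931537)/43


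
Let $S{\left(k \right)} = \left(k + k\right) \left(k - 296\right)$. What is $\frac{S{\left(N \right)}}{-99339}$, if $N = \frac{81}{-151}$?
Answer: $- \frac{2417958}{755009513} \approx -0.0032026$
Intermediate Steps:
$N = - \frac{81}{151}$ ($N = 81 \left(- \frac{1}{151}\right) = - \frac{81}{151} \approx -0.53642$)
$S{\left(k \right)} = 2 k \left(-296 + k\right)$
$\frac{S{\left(N \right)}}{-99339} = \frac{2 \left(- \frac{81}{151}\right) \left(-296 - \frac{81}{151}\right)}{-99339} = 2 \left(- \frac{81}{151}\right) \left(- \frac{44777}{151}\right) \left(- \frac{1}{99339}\right) = \frac{7253874}{22801} \left(- \frac{1}{99339}\right) = - \frac{2417958}{755009513}$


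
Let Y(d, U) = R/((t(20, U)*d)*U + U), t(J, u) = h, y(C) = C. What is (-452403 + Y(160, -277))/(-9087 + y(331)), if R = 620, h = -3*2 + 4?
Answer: 39975685669/773706428 ≈ 51.668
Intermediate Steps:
h = -2 (h = -6 + 4 = -2)
t(J, u) = -2
Y(d, U) = 620/(U - 2*U*d) (Y(d, U) = 620/((-2*d)*U + U) = 620/(-2*U*d + U) = 620/(U - 2*U*d))
(-452403 + Y(160, -277))/(-9087 + y(331)) = (-452403 + 620/(-277*(1 - 2*160)))/(-9087 + 331) = (-452403 + 620*(-1/277)/(1 - 320))/(-8756) = (-452403 + 620*(-1/277)/(-319))*(-1/8756) = (-452403 + 620*(-1/277)*(-1/319))*(-1/8756) = (-452403 + 620/88363)*(-1/8756) = -39975685669/88363*(-1/8756) = 39975685669/773706428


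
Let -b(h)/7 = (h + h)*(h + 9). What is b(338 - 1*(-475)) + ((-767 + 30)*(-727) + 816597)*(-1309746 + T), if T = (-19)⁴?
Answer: -1595059008304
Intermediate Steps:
b(h) = -14*h*(9 + h) (b(h) = -7*(h + h)*(h + 9) = -7*2*h*(9 + h) = -14*h*(9 + h))
T = 130321
b(338 - 1*(-475)) + ((-767 + 30)*(-727) + 816597)*(-1309746 + T) = -14*(338 - 1*(-475))*(9 + (338 - 1*(-475))) + ((-767 + 30)*(-727) + 816597)*(-1309746 + 130321) = -14*(338 + 475)*(9 + (338 + 475)) + (-737*(-727) + 816597)*(-1179425) = -14*813*(9 + 813) + (535799 + 816597)*(-1179425) = -14*813*822 + 1352396*(-1179425) = -9356004 - 1595049652300 = -1595059008304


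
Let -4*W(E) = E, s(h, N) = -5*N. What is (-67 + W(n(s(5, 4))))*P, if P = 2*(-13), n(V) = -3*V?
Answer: 2132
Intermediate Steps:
W(E) = -E/4
P = -26
(-67 + W(n(s(5, 4))))*P = (-67 - (-3)*(-5*4)/4)*(-26) = (-67 - (-3)*(-20)/4)*(-26) = (-67 - 1/4*60)*(-26) = (-67 - 15)*(-26) = -82*(-26) = 2132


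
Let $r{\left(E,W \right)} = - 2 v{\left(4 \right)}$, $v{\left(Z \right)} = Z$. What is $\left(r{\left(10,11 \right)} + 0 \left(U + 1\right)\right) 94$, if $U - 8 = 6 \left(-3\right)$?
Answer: $-752$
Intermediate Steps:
$U = -10$ ($U = 8 + 6 \left(-3\right) = 8 - 18 = -10$)
$r{\left(E,W \right)} = -8$ ($r{\left(E,W \right)} = \left(-2\right) 4 = -8$)
$\left(r{\left(10,11 \right)} + 0 \left(U + 1\right)\right) 94 = \left(-8 + 0 \left(-10 + 1\right)\right) 94 = \left(-8 + 0 \left(-9\right)\right) 94 = \left(-8 + 0\right) 94 = \left(-8\right) 94 = -752$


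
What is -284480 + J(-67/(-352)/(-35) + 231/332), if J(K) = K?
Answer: -290897162881/1022560 ≈ -2.8448e+5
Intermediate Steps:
-284480 + J(-67/(-352)/(-35) + 231/332) = -284480 + (-67/(-352)/(-35) + 231/332) = -284480 + (-67*(-1/352)*(-1/35) + 231*(1/332)) = -284480 + ((67/352)*(-1/35) + 231/332) = -284480 + (-67/12320 + 231/332) = -284480 + 705919/1022560 = -290897162881/1022560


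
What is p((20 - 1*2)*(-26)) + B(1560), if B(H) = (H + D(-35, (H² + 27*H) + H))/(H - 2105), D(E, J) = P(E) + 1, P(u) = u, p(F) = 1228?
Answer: 6126/5 ≈ 1225.2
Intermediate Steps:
D(E, J) = 1 + E (D(E, J) = E + 1 = 1 + E)
B(H) = (-34 + H)/(-2105 + H) (B(H) = (H + (1 - 35))/(H - 2105) = (H - 34)/(-2105 + H) = (-34 + H)/(-2105 + H))
p((20 - 1*2)*(-26)) + B(1560) = 1228 + (-34 + 1560)/(-2105 + 1560) = 1228 + 1526/(-545) = 1228 - 1/545*1526 = 1228 - 14/5 = 6126/5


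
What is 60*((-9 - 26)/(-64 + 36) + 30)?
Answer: 1875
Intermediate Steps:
60*((-9 - 26)/(-64 + 36) + 30) = 60*(-35/(-28) + 30) = 60*(-35*(-1/28) + 30) = 60*(5/4 + 30) = 60*(125/4) = 1875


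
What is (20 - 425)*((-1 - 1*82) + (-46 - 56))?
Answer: 74925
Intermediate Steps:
(20 - 425)*((-1 - 1*82) + (-46 - 56)) = -405*((-1 - 82) - 102) = -405*(-83 - 102) = -405*(-185) = 74925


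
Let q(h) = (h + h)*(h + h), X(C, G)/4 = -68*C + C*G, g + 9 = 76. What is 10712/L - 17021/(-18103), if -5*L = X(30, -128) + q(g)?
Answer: 20467337/1937021 ≈ 10.566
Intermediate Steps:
g = 67 (g = -9 + 76 = 67)
X(C, G) = -272*C + 4*C*G (X(C, G) = 4*(-68*C + C*G) = -272*C + 4*C*G)
q(h) = 4*h**2 (q(h) = (2*h)*(2*h) = 4*h**2)
L = 5564/5 (L = -(4*30*(-68 - 128) + 4*67**2)/5 = -(4*30*(-196) + 4*4489)/5 = -(-23520 + 17956)/5 = -1/5*(-5564) = 5564/5 ≈ 1112.8)
10712/L - 17021/(-18103) = 10712/(5564/5) - 17021/(-18103) = 10712*(5/5564) - 17021*(-1/18103) = 1030/107 + 17021/18103 = 20467337/1937021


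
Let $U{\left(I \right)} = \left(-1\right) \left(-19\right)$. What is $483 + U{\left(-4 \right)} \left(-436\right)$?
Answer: $-7801$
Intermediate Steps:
$U{\left(I \right)} = 19$
$483 + U{\left(-4 \right)} \left(-436\right) = 483 + 19 \left(-436\right) = 483 - 8284 = -7801$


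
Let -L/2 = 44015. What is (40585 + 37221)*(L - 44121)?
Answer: -10282140706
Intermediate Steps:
L = -88030 (L = -2*44015 = -88030)
(40585 + 37221)*(L - 44121) = (40585 + 37221)*(-88030 - 44121) = 77806*(-132151) = -10282140706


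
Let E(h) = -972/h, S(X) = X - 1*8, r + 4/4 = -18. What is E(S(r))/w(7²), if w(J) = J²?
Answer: 36/2401 ≈ 0.014994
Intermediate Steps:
r = -19 (r = -1 - 18 = -19)
S(X) = -8 + X (S(X) = X - 8 = -8 + X)
E(S(r))/w(7²) = (-972/(-8 - 19))/((7²)²) = (-972/(-27))/(49²) = -972*(-1/27)/2401 = 36*(1/2401) = 36/2401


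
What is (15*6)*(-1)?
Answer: -90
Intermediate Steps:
(15*6)*(-1) = 90*(-1) = -90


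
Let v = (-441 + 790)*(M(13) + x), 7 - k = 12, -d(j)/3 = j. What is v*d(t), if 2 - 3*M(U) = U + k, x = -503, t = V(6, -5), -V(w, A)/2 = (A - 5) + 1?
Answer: 9517230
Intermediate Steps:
V(w, A) = 8 - 2*A (V(w, A) = -2*((A - 5) + 1) = -2*((-5 + A) + 1) = -2*(-4 + A) = 8 - 2*A)
t = 18 (t = 8 - 2*(-5) = 8 + 10 = 18)
d(j) = -3*j
k = -5 (k = 7 - 1*12 = 7 - 12 = -5)
M(U) = 7/3 - U/3 (M(U) = ⅔ - (U - 5)/3 = ⅔ - (-5 + U)/3 = ⅔ + (5/3 - U/3) = 7/3 - U/3)
v = -176245 (v = (-441 + 790)*((7/3 - ⅓*13) - 503) = 349*((7/3 - 13/3) - 503) = 349*(-2 - 503) = 349*(-505) = -176245)
v*d(t) = -(-528735)*18 = -176245*(-54) = 9517230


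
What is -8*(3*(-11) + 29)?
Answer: 32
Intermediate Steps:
-8*(3*(-11) + 29) = -8*(-33 + 29) = -8*(-4) = 32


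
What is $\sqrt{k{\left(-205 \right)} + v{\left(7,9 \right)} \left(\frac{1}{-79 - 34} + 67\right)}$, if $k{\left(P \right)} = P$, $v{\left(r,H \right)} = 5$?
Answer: $\frac{\sqrt{1659405}}{113} \approx 11.4$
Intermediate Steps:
$\sqrt{k{\left(-205 \right)} + v{\left(7,9 \right)} \left(\frac{1}{-79 - 34} + 67\right)} = \sqrt{-205 + 5 \left(\frac{1}{-79 - 34} + 67\right)} = \sqrt{-205 + 5 \left(\frac{1}{-113} + 67\right)} = \sqrt{-205 + 5 \left(- \frac{1}{113} + 67\right)} = \sqrt{-205 + 5 \cdot \frac{7570}{113}} = \sqrt{-205 + \frac{37850}{113}} = \sqrt{\frac{14685}{113}} = \frac{\sqrt{1659405}}{113}$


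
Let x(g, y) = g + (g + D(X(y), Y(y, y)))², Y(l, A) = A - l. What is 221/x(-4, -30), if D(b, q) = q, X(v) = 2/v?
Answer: 221/12 ≈ 18.417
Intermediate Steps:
x(g, y) = g + g² (x(g, y) = g + (g + (y - y))² = g + (g + 0)² = g + g²)
221/x(-4, -30) = 221/((-4*(1 - 4))) = 221/((-4*(-3))) = 221/12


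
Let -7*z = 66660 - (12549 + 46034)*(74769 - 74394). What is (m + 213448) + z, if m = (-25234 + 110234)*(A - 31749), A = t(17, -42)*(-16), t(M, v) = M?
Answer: -19029098899/7 ≈ -2.7184e+9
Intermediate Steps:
A = -272 (A = 17*(-16) = -272)
m = -2721785000 (m = (-25234 + 110234)*(-272 - 31749) = 85000*(-32021) = -2721785000)
z = 21901965/7 (z = -(66660 - (12549 + 46034)*(74769 - 74394))/7 = -(66660 - 58583*375)/7 = -(66660 - 1*21968625)/7 = -(66660 - 21968625)/7 = -⅐*(-21901965) = 21901965/7 ≈ 3.1289e+6)
(m + 213448) + z = (-2721785000 + 213448) + 21901965/7 = -2721571552 + 21901965/7 = -19029098899/7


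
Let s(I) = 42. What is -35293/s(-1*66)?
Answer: -35293/42 ≈ -840.31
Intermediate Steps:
-35293/s(-1*66) = -35293/42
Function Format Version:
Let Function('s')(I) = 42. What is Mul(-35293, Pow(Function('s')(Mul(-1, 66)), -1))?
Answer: Rational(-35293, 42) ≈ -840.31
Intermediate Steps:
Mul(-35293, Pow(Function('s')(Mul(-1, 66)), -1)) = Mul(-35293, Pow(42, -1)) = Mul(-35293, Rational(1, 42)) = Rational(-35293, 42)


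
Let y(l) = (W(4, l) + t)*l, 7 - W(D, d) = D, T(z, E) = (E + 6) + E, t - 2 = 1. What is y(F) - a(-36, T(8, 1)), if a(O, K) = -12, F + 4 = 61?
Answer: 354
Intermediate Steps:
t = 3 (t = 2 + 1 = 3)
T(z, E) = 6 + 2*E (T(z, E) = (6 + E) + E = 6 + 2*E)
F = 57 (F = -4 + 61 = 57)
W(D, d) = 7 - D
y(l) = 6*l (y(l) = ((7 - 1*4) + 3)*l = ((7 - 4) + 3)*l = (3 + 3)*l = 6*l)
y(F) - a(-36, T(8, 1)) = 6*57 - 1*(-12) = 342 + 12 = 354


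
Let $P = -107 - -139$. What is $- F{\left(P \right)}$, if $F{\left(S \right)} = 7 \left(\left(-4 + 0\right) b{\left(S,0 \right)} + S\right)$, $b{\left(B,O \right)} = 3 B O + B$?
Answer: $672$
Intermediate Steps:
$b{\left(B,O \right)} = B + 3 B O$ ($b{\left(B,O \right)} = 3 B O + B = B + 3 B O$)
$P = 32$ ($P = -107 + 139 = 32$)
$F{\left(S \right)} = - 21 S$ ($F{\left(S \right)} = 7 \left(\left(-4 + 0\right) S \left(1 + 3 \cdot 0\right) + S\right) = 7 \left(- 4 S \left(1 + 0\right) + S\right) = 7 \left(- 4 S 1 + S\right) = 7 \left(- 4 S + S\right) = 7 \left(- 3 S\right) = - 21 S$)
$- F{\left(P \right)} = - \left(-21\right) 32 = \left(-1\right) \left(-672\right) = 672$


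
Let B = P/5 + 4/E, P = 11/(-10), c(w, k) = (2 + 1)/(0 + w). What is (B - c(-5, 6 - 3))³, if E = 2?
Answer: 1685159/125000 ≈ 13.481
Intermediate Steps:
c(w, k) = 3/w
P = -11/10 (P = 11*(-⅒) = -11/10 ≈ -1.1000)
B = 89/50 (B = -11/10/5 + 4/2 = -11/10*⅕ + 4*(½) = -11/50 + 2 = 89/50 ≈ 1.7800)
(B - c(-5, 6 - 3))³ = (89/50 - 3/(-5))³ = (89/50 - 3*(-1)/5)³ = (89/50 - 1*(-⅗))³ = (89/50 + ⅗)³ = (119/50)³ = 1685159/125000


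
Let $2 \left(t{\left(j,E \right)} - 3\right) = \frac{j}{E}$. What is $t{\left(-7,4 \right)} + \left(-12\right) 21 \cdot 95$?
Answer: $- \frac{191503}{8} \approx -23938.0$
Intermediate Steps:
$t{\left(j,E \right)} = 3 + \frac{j}{2 E}$ ($t{\left(j,E \right)} = 3 + \frac{j \frac{1}{E}}{2} = 3 + \frac{j}{2 E}$)
$t{\left(-7,4 \right)} + \left(-12\right) 21 \cdot 95 = \left(3 + \frac{1}{2} \left(-7\right) \frac{1}{4}\right) + \left(-12\right) 21 \cdot 95 = \left(3 + \frac{1}{2} \left(-7\right) \frac{1}{4}\right) - 23940 = \left(3 - \frac{7}{8}\right) - 23940 = \frac{17}{8} - 23940 = - \frac{191503}{8}$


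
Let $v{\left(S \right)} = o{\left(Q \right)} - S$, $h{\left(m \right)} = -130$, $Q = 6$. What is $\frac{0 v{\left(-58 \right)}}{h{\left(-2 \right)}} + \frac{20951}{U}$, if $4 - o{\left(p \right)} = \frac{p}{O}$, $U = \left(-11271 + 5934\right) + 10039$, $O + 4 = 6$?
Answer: $\frac{20951}{4702} \approx 4.4558$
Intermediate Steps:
$O = 2$ ($O = -4 + 6 = 2$)
$U = 4702$ ($U = -5337 + 10039 = 4702$)
$o{\left(p \right)} = 4 - \frac{p}{2}$
$v{\left(S \right)} = 1 - S$ ($v{\left(S \right)} = \left(4 - 3\right) - S = 1 - S$)
$\frac{0 v{\left(-58 \right)}}{h{\left(-2 \right)}} + \frac{20951}{U} = \frac{0 \left(1 - -58\right)}{-130} + \frac{20951}{4702} = 0 \left(1 + 58\right) \left(- \frac{1}{130}\right) + 20951 \cdot \frac{1}{4702} = 0 \cdot 59 \left(- \frac{1}{130}\right) + \frac{20951}{4702} = 0 \left(- \frac{1}{130}\right) + \frac{20951}{4702} = 0 + \frac{20951}{4702} = \frac{20951}{4702}$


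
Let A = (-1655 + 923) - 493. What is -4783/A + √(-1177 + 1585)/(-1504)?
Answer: 4783/1225 - √102/752 ≈ 3.8911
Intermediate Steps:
A = -1225 (A = -732 - 493 = -1225)
-4783/A + √(-1177 + 1585)/(-1504) = -4783/(-1225) + √(-1177 + 1585)/(-1504) = -4783*(-1/1225) + √408*(-1/1504) = 4783/1225 + (2*√102)*(-1/1504) = 4783/1225 - √102/752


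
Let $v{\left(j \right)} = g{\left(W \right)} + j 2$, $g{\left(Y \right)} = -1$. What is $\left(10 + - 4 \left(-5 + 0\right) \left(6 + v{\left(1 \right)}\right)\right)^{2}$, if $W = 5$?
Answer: $22500$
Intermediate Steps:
$v{\left(j \right)} = -1 + 2 j$ ($v{\left(j \right)} = -1 + j 2 = -1 + 2 j$)
$\left(10 + - 4 \left(-5 + 0\right) \left(6 + v{\left(1 \right)}\right)\right)^{2} = \left(10 + - 4 \left(-5 + 0\right) \left(6 + \left(-1 + 2 \cdot 1\right)\right)\right)^{2} = \left(10 + \left(-4\right) \left(-5\right) \left(6 + \left(-1 + 2\right)\right)\right)^{2} = \left(10 + 20 \left(6 + 1\right)\right)^{2} = \left(10 + 20 \cdot 7\right)^{2} = \left(10 + 140\right)^{2} = 150^{2} = 22500$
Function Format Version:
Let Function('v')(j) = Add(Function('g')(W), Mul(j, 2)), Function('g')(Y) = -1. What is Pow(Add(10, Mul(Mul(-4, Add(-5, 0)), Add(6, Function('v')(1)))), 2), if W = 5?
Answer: 22500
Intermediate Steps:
Function('v')(j) = Add(-1, Mul(2, j)) (Function('v')(j) = Add(-1, Mul(j, 2)) = Add(-1, Mul(2, j)))
Pow(Add(10, Mul(Mul(-4, Add(-5, 0)), Add(6, Function('v')(1)))), 2) = Pow(Add(10, Mul(Mul(-4, Add(-5, 0)), Add(6, Add(-1, Mul(2, 1))))), 2) = Pow(Add(10, Mul(Mul(-4, -5), Add(6, Add(-1, 2)))), 2) = Pow(Add(10, Mul(20, Add(6, 1))), 2) = Pow(Add(10, Mul(20, 7)), 2) = Pow(Add(10, 140), 2) = Pow(150, 2) = 22500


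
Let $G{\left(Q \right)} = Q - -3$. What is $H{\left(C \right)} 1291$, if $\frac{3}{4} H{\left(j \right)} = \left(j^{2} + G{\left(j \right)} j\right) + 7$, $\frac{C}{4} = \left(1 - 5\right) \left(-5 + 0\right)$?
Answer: $22458236$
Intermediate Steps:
$G{\left(Q \right)} = 3 + Q$ ($G{\left(Q \right)} = Q + 3 = 3 + Q$)
$C = 80$ ($C = 4 \left(1 - 5\right) \left(-5 + 0\right) = 4 \left(\left(-4\right) \left(-5\right)\right) = 4 \cdot 20 = 80$)
$H{\left(j \right)} = \frac{28}{3} + \frac{4 j^{2}}{3} + \frac{4 j \left(3 + j\right)}{3}$ ($H{\left(j \right)} = \frac{4 \left(\left(j^{2} + \left(3 + j\right) j\right) + 7\right)}{3} = \frac{4 \left(\left(j^{2} + j \left(3 + j\right)\right) + 7\right)}{3} = \frac{4 \left(7 + j^{2} + j \left(3 + j\right)\right)}{3} = \frac{28}{3} + \frac{4 j^{2}}{3} + \frac{4 j \left(3 + j\right)}{3}$)
$H{\left(C \right)} 1291 = \left(\frac{28}{3} + 4 \cdot 80 + \frac{8 \cdot 80^{2}}{3}\right) 1291 = \left(\frac{28}{3} + 320 + \frac{8}{3} \cdot 6400\right) 1291 = \left(\frac{28}{3} + 320 + \frac{51200}{3}\right) 1291 = 17396 \cdot 1291 = 22458236$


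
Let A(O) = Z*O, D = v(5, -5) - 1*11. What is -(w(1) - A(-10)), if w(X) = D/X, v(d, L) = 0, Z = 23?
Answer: -219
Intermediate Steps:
D = -11 (D = 0 - 1*11 = 0 - 11 = -11)
w(X) = -11/X
A(O) = 23*O
-(w(1) - A(-10)) = -(-11/1 - 23*(-10)) = -(-11*1 - 1*(-230)) = -(-11 + 230) = -1*219 = -219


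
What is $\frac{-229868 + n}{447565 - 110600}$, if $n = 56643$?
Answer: $- \frac{34645}{67393} \approx -0.51407$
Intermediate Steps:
$\frac{-229868 + n}{447565 - 110600} = \frac{-229868 + 56643}{447565 - 110600} = - \frac{173225}{336965} = \left(-173225\right) \frac{1}{336965} = - \frac{34645}{67393}$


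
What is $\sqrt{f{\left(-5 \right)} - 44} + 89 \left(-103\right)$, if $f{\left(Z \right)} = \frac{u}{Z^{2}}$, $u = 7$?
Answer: $-9167 + \frac{i \sqrt{1093}}{5} \approx -9167.0 + 6.6121 i$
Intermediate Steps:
$f{\left(Z \right)} = \frac{7}{Z^{2}}$
$\sqrt{f{\left(-5 \right)} - 44} + 89 \left(-103\right) = \sqrt{\frac{7}{25} - 44} + 89 \left(-103\right) = \sqrt{7 \cdot \frac{1}{25} - 44} - 9167 = \sqrt{\frac{7}{25} - 44} - 9167 = \sqrt{- \frac{1093}{25}} - 9167 = \frac{i \sqrt{1093}}{5} - 9167 = -9167 + \frac{i \sqrt{1093}}{5}$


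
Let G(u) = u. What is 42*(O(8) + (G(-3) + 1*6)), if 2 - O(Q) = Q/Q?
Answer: 168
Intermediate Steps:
O(Q) = 1 (O(Q) = 2 - Q/Q = 2 - 1*1 = 2 - 1 = 1)
42*(O(8) + (G(-3) + 1*6)) = 42*(1 + (-3 + 1*6)) = 42*(1 + (-3 + 6)) = 42*(1 + 3) = 42*4 = 168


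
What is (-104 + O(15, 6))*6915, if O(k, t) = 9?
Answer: -656925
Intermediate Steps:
(-104 + O(15, 6))*6915 = (-104 + 9)*6915 = -95*6915 = -656925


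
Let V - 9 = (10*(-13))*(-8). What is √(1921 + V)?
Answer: 3*√330 ≈ 54.498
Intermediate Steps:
V = 1049 (V = 9 + (10*(-13))*(-8) = 9 - 130*(-8) = 9 + 1040 = 1049)
√(1921 + V) = √(1921 + 1049) = √2970 = 3*√330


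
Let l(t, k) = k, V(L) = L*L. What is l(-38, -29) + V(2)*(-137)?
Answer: -577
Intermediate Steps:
V(L) = L²
l(-38, -29) + V(2)*(-137) = -29 + 2²*(-137) = -29 + 4*(-137) = -29 - 548 = -577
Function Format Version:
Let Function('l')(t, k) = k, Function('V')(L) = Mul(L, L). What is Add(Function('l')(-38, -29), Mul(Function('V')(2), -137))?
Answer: -577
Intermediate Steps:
Function('V')(L) = Pow(L, 2)
Add(Function('l')(-38, -29), Mul(Function('V')(2), -137)) = Add(-29, Mul(Pow(2, 2), -137)) = Add(-29, Mul(4, -137)) = Add(-29, -548) = -577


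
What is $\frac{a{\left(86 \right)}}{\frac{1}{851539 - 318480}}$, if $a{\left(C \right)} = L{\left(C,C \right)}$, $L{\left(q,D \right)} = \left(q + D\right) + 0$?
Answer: $91686148$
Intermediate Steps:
$L{\left(q,D \right)} = D + q$ ($L{\left(q,D \right)} = \left(D + q\right) + 0 = D + q$)
$a{\left(C \right)} = 2 C$ ($a{\left(C \right)} = C + C = 2 C$)
$\frac{a{\left(86 \right)}}{\frac{1}{851539 - 318480}} = \frac{2 \cdot 86}{\frac{1}{851539 - 318480}} = \frac{172}{\frac{1}{533059}} = 172 \frac{1}{\frac{1}{533059}} = 172 \cdot 533059 = 91686148$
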